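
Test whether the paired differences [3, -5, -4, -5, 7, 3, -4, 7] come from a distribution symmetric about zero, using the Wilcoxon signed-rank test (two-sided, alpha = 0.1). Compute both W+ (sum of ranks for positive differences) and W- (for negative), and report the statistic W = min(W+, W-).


Step 1: Drop any zero differences (none here) and take |d_i|.
|d| = [3, 5, 4, 5, 7, 3, 4, 7]
Step 2: Midrank |d_i| (ties get averaged ranks).
ranks: |3|->1.5, |5|->5.5, |4|->3.5, |5|->5.5, |7|->7.5, |3|->1.5, |4|->3.5, |7|->7.5
Step 3: Attach original signs; sum ranks with positive sign and with negative sign.
W+ = 1.5 + 7.5 + 1.5 + 7.5 = 18
W- = 5.5 + 3.5 + 5.5 + 3.5 = 18
(Check: W+ + W- = 36 should equal n(n+1)/2 = 36.)
Step 4: Test statistic W = min(W+, W-) = 18.
Step 5: Ties in |d|, so use the tie-corrected normal approximation.
        E[W] = n(n+1)/4 = 8*9/4 = 18.
        Tie groups: |d|=3 (t=2), |d|=4 (t=2), |d|=5 (t=2), |d|=7 (t=2); sum(t^3 - t) = 24.
        Var[W] = n(n+1)(2n+1)/24 - sum(t^3-t)/48 = 1224/24 - 24/48 = 50.5.
        z = (W - E[W]) / sqrt(Var[W]) = (18 - 18) / 7.1063 = 0.0000.
        Two-sided p = 2*Phi(z) = 1.000000.
Step 6: alpha = 0.1. fail to reject H0.

W+ = 18, W- = 18, W = min = 18, p = 1.000000, fail to reject H0.


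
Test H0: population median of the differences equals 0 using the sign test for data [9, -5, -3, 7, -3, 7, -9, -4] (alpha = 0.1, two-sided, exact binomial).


Step 1: Discard zero differences. Original n = 8; n_eff = number of nonzero differences = 8.
Nonzero differences (with sign): +9, -5, -3, +7, -3, +7, -9, -4
Step 2: Count signs: positive = 3, negative = 5.
Step 3: Under H0: P(positive) = 0.5, so the number of positives S ~ Bin(8, 0.5).
Step 4: Two-sided exact p-value = sum of Bin(8,0.5) probabilities at or below the observed probability = 0.726562.
Step 5: alpha = 0.1. fail to reject H0.

n_eff = 8, pos = 3, neg = 5, p = 0.726562, fail to reject H0.


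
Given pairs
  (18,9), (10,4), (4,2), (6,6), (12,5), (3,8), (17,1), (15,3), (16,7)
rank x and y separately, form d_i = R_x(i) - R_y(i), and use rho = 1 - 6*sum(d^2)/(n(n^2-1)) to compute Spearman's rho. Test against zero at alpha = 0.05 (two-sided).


Step 1: Rank x and y separately (midranks; no ties here).
rank(x): 18->9, 10->4, 4->2, 6->3, 12->5, 3->1, 17->8, 15->6, 16->7
rank(y): 9->9, 4->4, 2->2, 6->6, 5->5, 8->8, 1->1, 3->3, 7->7
Step 2: d_i = R_x(i) - R_y(i); compute d_i^2.
  (9-9)^2=0, (4-4)^2=0, (2-2)^2=0, (3-6)^2=9, (5-5)^2=0, (1-8)^2=49, (8-1)^2=49, (6-3)^2=9, (7-7)^2=0
sum(d^2) = 116.
Step 3: rho = 1 - 6*116 / (9*(9^2 - 1)) = 1 - 696/720 = 0.033333.
Step 4: Under H0, t = rho * sqrt((n-2)/(1-rho^2)) = 0.0882 ~ t(7).
Step 5: Two-sided p-value from the t-distribution with 7 df = 0.932157.
Step 6: alpha = 0.05. fail to reject H0.

rho = 0.0333, p = 0.932157, fail to reject H0 at alpha = 0.05.


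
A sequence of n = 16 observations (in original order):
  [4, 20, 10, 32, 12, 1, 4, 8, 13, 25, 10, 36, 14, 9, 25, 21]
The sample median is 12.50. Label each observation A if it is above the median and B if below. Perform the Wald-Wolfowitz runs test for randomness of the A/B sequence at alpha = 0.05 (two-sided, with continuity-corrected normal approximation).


Step 1: Compute median = 12.50; label A = above, B = below.
Labels in order: BABABBBBAABAABAA  (n_A = 8, n_B = 8)
Step 2: Count runs R = 10.
Step 3: Under H0 (random ordering), E[R] = 2*n_A*n_B/(n_A+n_B) + 1 = 2*8*8/16 + 1 = 9.0000.
        Var[R] = 2*n_A*n_B*(2*n_A*n_B - n_A - n_B) / ((n_A+n_B)^2 * (n_A+n_B-1)) = 14336/3840 = 3.7333.
        SD[R] = 1.9322.
Step 4: Continuity-corrected z = (R - 0.5 - E[R]) / SD[R] = (10 - 0.5 - 9.0000) / 1.9322 = 0.2588.
Step 5: Two-sided p-value via normal approximation = 2*(1 - Phi(|z|)) = 0.795809.
Step 6: alpha = 0.05. fail to reject H0.

R = 10, z = 0.2588, p = 0.795809, fail to reject H0.


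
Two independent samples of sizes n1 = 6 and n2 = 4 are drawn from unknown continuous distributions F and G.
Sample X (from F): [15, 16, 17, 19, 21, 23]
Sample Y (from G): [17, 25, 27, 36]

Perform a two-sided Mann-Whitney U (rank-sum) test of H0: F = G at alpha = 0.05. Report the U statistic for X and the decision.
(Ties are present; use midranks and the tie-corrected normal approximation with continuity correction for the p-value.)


Step 1: Combine and sort all 10 observations; assign midranks.
sorted (value, group): (15,X), (16,X), (17,X), (17,Y), (19,X), (21,X), (23,X), (25,Y), (27,Y), (36,Y)
ranks: 15->1, 16->2, 17->3.5, 17->3.5, 19->5, 21->6, 23->7, 25->8, 27->9, 36->10
Step 2: Rank sum for X: R1 = 1 + 2 + 3.5 + 5 + 6 + 7 = 24.5.
Step 3: U_X = R1 - n1(n1+1)/2 = 24.5 - 6*7/2 = 24.5 - 21 = 3.5.
       U_Y = n1*n2 - U_X = 24 - 3.5 = 20.5.
Step 4: Ties are present, so use the tie-corrected normal approximation (with continuity correction) for the p-value.
Step 5: p-value = 0.087118; compare to alpha = 0.05. fail to reject H0.

U_X = 3.5, p = 0.087118, fail to reject H0 at alpha = 0.05.


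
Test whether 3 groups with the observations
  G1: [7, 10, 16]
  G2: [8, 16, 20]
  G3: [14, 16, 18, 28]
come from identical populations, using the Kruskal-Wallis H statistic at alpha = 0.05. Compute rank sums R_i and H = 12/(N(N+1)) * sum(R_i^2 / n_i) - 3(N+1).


Step 1: Combine all N = 10 observations and assign midranks.
sorted (value, group, rank): (7,G1,1), (8,G2,2), (10,G1,3), (14,G3,4), (16,G1,6), (16,G2,6), (16,G3,6), (18,G3,8), (20,G2,9), (28,G3,10)
Step 2: Sum ranks within each group.
R_1 = 10 (n_1 = 3)
R_2 = 17 (n_2 = 3)
R_3 = 28 (n_3 = 4)
Step 3: H = 12/(N(N+1)) * sum(R_i^2/n_i) - 3(N+1)
     = 12/(10*11) * (10^2/3 + 17^2/3 + 28^2/4) - 3*11
     = 0.109091 * 325.667 - 33
     = 2.527273.
Step 4: Ties present; correction factor C = 1 - 24/(10^3 - 10) = 0.975758. Corrected H = 2.527273 / 0.975758 = 2.590062.
Step 5: Under H0, H ~ chi^2(2); p-value = 0.273889.
Step 6: alpha = 0.05. fail to reject H0.

H = 2.5901, df = 2, p = 0.273889, fail to reject H0.


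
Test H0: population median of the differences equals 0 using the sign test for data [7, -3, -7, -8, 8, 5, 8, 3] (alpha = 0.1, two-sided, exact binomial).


Step 1: Discard zero differences. Original n = 8; n_eff = number of nonzero differences = 8.
Nonzero differences (with sign): +7, -3, -7, -8, +8, +5, +8, +3
Step 2: Count signs: positive = 5, negative = 3.
Step 3: Under H0: P(positive) = 0.5, so the number of positives S ~ Bin(8, 0.5).
Step 4: Two-sided exact p-value = sum of Bin(8,0.5) probabilities at or below the observed probability = 0.726562.
Step 5: alpha = 0.1. fail to reject H0.

n_eff = 8, pos = 5, neg = 3, p = 0.726562, fail to reject H0.


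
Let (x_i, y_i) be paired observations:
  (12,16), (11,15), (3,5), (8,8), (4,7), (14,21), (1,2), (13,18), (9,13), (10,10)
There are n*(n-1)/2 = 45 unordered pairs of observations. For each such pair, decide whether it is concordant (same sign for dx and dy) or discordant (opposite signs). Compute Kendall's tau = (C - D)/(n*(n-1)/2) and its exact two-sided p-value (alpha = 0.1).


Step 1: Enumerate the 45 unordered pairs (i,j) with i<j and classify each by sign(x_j-x_i) * sign(y_j-y_i).
  (1,2):dx=-1,dy=-1->C; (1,3):dx=-9,dy=-11->C; (1,4):dx=-4,dy=-8->C; (1,5):dx=-8,dy=-9->C
  (1,6):dx=+2,dy=+5->C; (1,7):dx=-11,dy=-14->C; (1,8):dx=+1,dy=+2->C; (1,9):dx=-3,dy=-3->C
  (1,10):dx=-2,dy=-6->C; (2,3):dx=-8,dy=-10->C; (2,4):dx=-3,dy=-7->C; (2,5):dx=-7,dy=-8->C
  (2,6):dx=+3,dy=+6->C; (2,7):dx=-10,dy=-13->C; (2,8):dx=+2,dy=+3->C; (2,9):dx=-2,dy=-2->C
  (2,10):dx=-1,dy=-5->C; (3,4):dx=+5,dy=+3->C; (3,5):dx=+1,dy=+2->C; (3,6):dx=+11,dy=+16->C
  (3,7):dx=-2,dy=-3->C; (3,8):dx=+10,dy=+13->C; (3,9):dx=+6,dy=+8->C; (3,10):dx=+7,dy=+5->C
  (4,5):dx=-4,dy=-1->C; (4,6):dx=+6,dy=+13->C; (4,7):dx=-7,dy=-6->C; (4,8):dx=+5,dy=+10->C
  (4,9):dx=+1,dy=+5->C; (4,10):dx=+2,dy=+2->C; (5,6):dx=+10,dy=+14->C; (5,7):dx=-3,dy=-5->C
  (5,8):dx=+9,dy=+11->C; (5,9):dx=+5,dy=+6->C; (5,10):dx=+6,dy=+3->C; (6,7):dx=-13,dy=-19->C
  (6,8):dx=-1,dy=-3->C; (6,9):dx=-5,dy=-8->C; (6,10):dx=-4,dy=-11->C; (7,8):dx=+12,dy=+16->C
  (7,9):dx=+8,dy=+11->C; (7,10):dx=+9,dy=+8->C; (8,9):dx=-4,dy=-5->C; (8,10):dx=-3,dy=-8->C
  (9,10):dx=+1,dy=-3->D
Step 2: C = 44, D = 1, total pairs = 45.
Step 3: tau = (C - D)/(n(n-1)/2) = (44 - 1)/45 = 0.955556.
Step 4: Exact two-sided p-value (enumerate n! = 3628800 permutations of y under H0): p = 0.000006.
Step 5: alpha = 0.1. reject H0.

tau_b = 0.9556 (C=44, D=1), p = 0.000006, reject H0.


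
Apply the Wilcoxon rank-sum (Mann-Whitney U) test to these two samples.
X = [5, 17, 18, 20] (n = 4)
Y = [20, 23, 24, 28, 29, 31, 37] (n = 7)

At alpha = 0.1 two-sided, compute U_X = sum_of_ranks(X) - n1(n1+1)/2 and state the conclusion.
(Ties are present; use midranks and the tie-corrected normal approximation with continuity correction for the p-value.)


Step 1: Combine and sort all 11 observations; assign midranks.
sorted (value, group): (5,X), (17,X), (18,X), (20,X), (20,Y), (23,Y), (24,Y), (28,Y), (29,Y), (31,Y), (37,Y)
ranks: 5->1, 17->2, 18->3, 20->4.5, 20->4.5, 23->6, 24->7, 28->8, 29->9, 31->10, 37->11
Step 2: Rank sum for X: R1 = 1 + 2 + 3 + 4.5 = 10.5.
Step 3: U_X = R1 - n1(n1+1)/2 = 10.5 - 4*5/2 = 10.5 - 10 = 0.5.
       U_Y = n1*n2 - U_X = 28 - 0.5 = 27.5.
Step 4: Ties are present, so use the tie-corrected normal approximation (with continuity correction) for the p-value.
Step 5: p-value = 0.013802; compare to alpha = 0.1. reject H0.

U_X = 0.5, p = 0.013802, reject H0 at alpha = 0.1.


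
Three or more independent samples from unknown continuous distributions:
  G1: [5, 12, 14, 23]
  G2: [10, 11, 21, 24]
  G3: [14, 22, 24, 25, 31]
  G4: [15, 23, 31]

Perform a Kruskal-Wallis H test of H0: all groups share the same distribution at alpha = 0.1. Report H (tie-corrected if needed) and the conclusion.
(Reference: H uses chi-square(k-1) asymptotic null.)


Step 1: Combine all N = 16 observations and assign midranks.
sorted (value, group, rank): (5,G1,1), (10,G2,2), (11,G2,3), (12,G1,4), (14,G1,5.5), (14,G3,5.5), (15,G4,7), (21,G2,8), (22,G3,9), (23,G1,10.5), (23,G4,10.5), (24,G2,12.5), (24,G3,12.5), (25,G3,14), (31,G3,15.5), (31,G4,15.5)
Step 2: Sum ranks within each group.
R_1 = 21 (n_1 = 4)
R_2 = 25.5 (n_2 = 4)
R_3 = 56.5 (n_3 = 5)
R_4 = 33 (n_4 = 3)
Step 3: H = 12/(N(N+1)) * sum(R_i^2/n_i) - 3(N+1)
     = 12/(16*17) * (21^2/4 + 25.5^2/4 + 56.5^2/5 + 33^2/3) - 3*17
     = 0.044118 * 1274.26 - 51
     = 5.217463.
Step 4: Ties present; correction factor C = 1 - 24/(16^3 - 16) = 0.994118. Corrected H = 5.217463 / 0.994118 = 5.248336.
Step 5: Under H0, H ~ chi^2(3); p-value = 0.154490.
Step 6: alpha = 0.1. fail to reject H0.

H = 5.2483, df = 3, p = 0.154490, fail to reject H0.


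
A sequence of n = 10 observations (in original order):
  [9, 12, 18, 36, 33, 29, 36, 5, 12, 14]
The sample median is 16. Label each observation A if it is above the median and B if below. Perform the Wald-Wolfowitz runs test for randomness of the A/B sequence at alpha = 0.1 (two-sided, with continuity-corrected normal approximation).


Step 1: Compute median = 16; label A = above, B = below.
Labels in order: BBAAAAABBB  (n_A = 5, n_B = 5)
Step 2: Count runs R = 3.
Step 3: Under H0 (random ordering), E[R] = 2*n_A*n_B/(n_A+n_B) + 1 = 2*5*5/10 + 1 = 6.0000.
        Var[R] = 2*n_A*n_B*(2*n_A*n_B - n_A - n_B) / ((n_A+n_B)^2 * (n_A+n_B-1)) = 2000/900 = 2.2222.
        SD[R] = 1.4907.
Step 4: Continuity-corrected z = (R + 0.5 - E[R]) / SD[R] = (3 + 0.5 - 6.0000) / 1.4907 = -1.6771.
Step 5: Two-sided p-value via normal approximation = 2*(1 - Phi(|z|)) = 0.093533.
Step 6: alpha = 0.1. reject H0.

R = 3, z = -1.6771, p = 0.093533, reject H0.


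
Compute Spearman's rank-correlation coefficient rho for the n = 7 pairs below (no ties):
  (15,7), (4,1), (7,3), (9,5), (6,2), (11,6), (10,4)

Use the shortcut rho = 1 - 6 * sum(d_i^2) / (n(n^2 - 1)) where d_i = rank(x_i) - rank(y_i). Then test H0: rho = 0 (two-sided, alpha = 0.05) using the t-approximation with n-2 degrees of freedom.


Step 1: Rank x and y separately (midranks; no ties here).
rank(x): 15->7, 4->1, 7->3, 9->4, 6->2, 11->6, 10->5
rank(y): 7->7, 1->1, 3->3, 5->5, 2->2, 6->6, 4->4
Step 2: d_i = R_x(i) - R_y(i); compute d_i^2.
  (7-7)^2=0, (1-1)^2=0, (3-3)^2=0, (4-5)^2=1, (2-2)^2=0, (6-6)^2=0, (5-4)^2=1
sum(d^2) = 2.
Step 3: rho = 1 - 6*2 / (7*(7^2 - 1)) = 1 - 12/336 = 0.964286.
Step 4: Under H0, t = rho * sqrt((n-2)/(1-rho^2)) = 8.1408 ~ t(5).
Step 5: Two-sided p-value from the t-distribution with 5 df = 0.000454.
Step 6: alpha = 0.05. reject H0.

rho = 0.9643, p = 0.000454, reject H0 at alpha = 0.05.


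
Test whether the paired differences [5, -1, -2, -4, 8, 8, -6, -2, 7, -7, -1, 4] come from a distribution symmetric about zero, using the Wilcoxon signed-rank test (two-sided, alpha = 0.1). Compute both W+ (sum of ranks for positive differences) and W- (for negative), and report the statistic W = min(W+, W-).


Step 1: Drop any zero differences (none here) and take |d_i|.
|d| = [5, 1, 2, 4, 8, 8, 6, 2, 7, 7, 1, 4]
Step 2: Midrank |d_i| (ties get averaged ranks).
ranks: |5|->7, |1|->1.5, |2|->3.5, |4|->5.5, |8|->11.5, |8|->11.5, |6|->8, |2|->3.5, |7|->9.5, |7|->9.5, |1|->1.5, |4|->5.5
Step 3: Attach original signs; sum ranks with positive sign and with negative sign.
W+ = 7 + 11.5 + 11.5 + 9.5 + 5.5 = 45
W- = 1.5 + 3.5 + 5.5 + 8 + 3.5 + 9.5 + 1.5 = 33
(Check: W+ + W- = 78 should equal n(n+1)/2 = 78.)
Step 4: Test statistic W = min(W+, W-) = 33.
Step 5: Ties in |d|, so use the tie-corrected normal approximation.
        E[W] = n(n+1)/4 = 12*13/4 = 39.
        Tie groups: |d|=1 (t=2), |d|=2 (t=2), |d|=4 (t=2), |d|=7 (t=2), |d|=8 (t=2); sum(t^3 - t) = 30.
        Var[W] = n(n+1)(2n+1)/24 - sum(t^3-t)/48 = 3900/24 - 30/48 = 161.875.
        z = (W - E[W]) / sqrt(Var[W]) = (33 - 39) / 12.7230 = -0.4716.
        Two-sided p = 2*Phi(z) = 0.637222.
Step 6: alpha = 0.1. fail to reject H0.

W+ = 45, W- = 33, W = min = 33, p = 0.637222, fail to reject H0.


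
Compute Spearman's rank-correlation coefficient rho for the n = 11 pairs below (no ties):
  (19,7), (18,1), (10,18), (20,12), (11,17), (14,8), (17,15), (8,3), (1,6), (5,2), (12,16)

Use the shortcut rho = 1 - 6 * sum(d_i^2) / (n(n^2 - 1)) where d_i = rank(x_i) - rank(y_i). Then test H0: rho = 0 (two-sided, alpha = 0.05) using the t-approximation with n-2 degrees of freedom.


Step 1: Rank x and y separately (midranks; no ties here).
rank(x): 19->10, 18->9, 10->4, 20->11, 11->5, 14->7, 17->8, 8->3, 1->1, 5->2, 12->6
rank(y): 7->5, 1->1, 18->11, 12->7, 17->10, 8->6, 15->8, 3->3, 6->4, 2->2, 16->9
Step 2: d_i = R_x(i) - R_y(i); compute d_i^2.
  (10-5)^2=25, (9-1)^2=64, (4-11)^2=49, (11-7)^2=16, (5-10)^2=25, (7-6)^2=1, (8-8)^2=0, (3-3)^2=0, (1-4)^2=9, (2-2)^2=0, (6-9)^2=9
sum(d^2) = 198.
Step 3: rho = 1 - 6*198 / (11*(11^2 - 1)) = 1 - 1188/1320 = 0.100000.
Step 4: Under H0, t = rho * sqrt((n-2)/(1-rho^2)) = 0.3015 ~ t(9).
Step 5: Two-sided p-value from the t-distribution with 9 df = 0.769875.
Step 6: alpha = 0.05. fail to reject H0.

rho = 0.1000, p = 0.769875, fail to reject H0 at alpha = 0.05.


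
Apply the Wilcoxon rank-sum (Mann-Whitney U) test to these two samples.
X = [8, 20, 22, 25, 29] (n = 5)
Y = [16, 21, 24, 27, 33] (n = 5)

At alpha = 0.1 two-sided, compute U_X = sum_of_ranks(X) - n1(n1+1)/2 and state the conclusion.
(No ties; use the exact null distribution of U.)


Step 1: Combine and sort all 10 observations; assign midranks.
sorted (value, group): (8,X), (16,Y), (20,X), (21,Y), (22,X), (24,Y), (25,X), (27,Y), (29,X), (33,Y)
ranks: 8->1, 16->2, 20->3, 21->4, 22->5, 24->6, 25->7, 27->8, 29->9, 33->10
Step 2: Rank sum for X: R1 = 1 + 3 + 5 + 7 + 9 = 25.
Step 3: U_X = R1 - n1(n1+1)/2 = 25 - 5*6/2 = 25 - 15 = 10.
       U_Y = n1*n2 - U_X = 25 - 10 = 15.
Step 4: No ties, so the exact null distribution of U (based on enumerating the C(10,5) = 252 equally likely rank assignments) gives the two-sided p-value.
Step 5: p-value = 0.690476; compare to alpha = 0.1. fail to reject H0.

U_X = 10, p = 0.690476, fail to reject H0 at alpha = 0.1.


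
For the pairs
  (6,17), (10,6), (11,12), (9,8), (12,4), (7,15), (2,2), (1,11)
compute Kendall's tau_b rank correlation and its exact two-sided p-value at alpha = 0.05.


Step 1: Enumerate the 28 unordered pairs (i,j) with i<j and classify each by sign(x_j-x_i) * sign(y_j-y_i).
  (1,2):dx=+4,dy=-11->D; (1,3):dx=+5,dy=-5->D; (1,4):dx=+3,dy=-9->D; (1,5):dx=+6,dy=-13->D
  (1,6):dx=+1,dy=-2->D; (1,7):dx=-4,dy=-15->C; (1,8):dx=-5,dy=-6->C; (2,3):dx=+1,dy=+6->C
  (2,4):dx=-1,dy=+2->D; (2,5):dx=+2,dy=-2->D; (2,6):dx=-3,dy=+9->D; (2,7):dx=-8,dy=-4->C
  (2,8):dx=-9,dy=+5->D; (3,4):dx=-2,dy=-4->C; (3,5):dx=+1,dy=-8->D; (3,6):dx=-4,dy=+3->D
  (3,7):dx=-9,dy=-10->C; (3,8):dx=-10,dy=-1->C; (4,5):dx=+3,dy=-4->D; (4,6):dx=-2,dy=+7->D
  (4,7):dx=-7,dy=-6->C; (4,8):dx=-8,dy=+3->D; (5,6):dx=-5,dy=+11->D; (5,7):dx=-10,dy=-2->C
  (5,8):dx=-11,dy=+7->D; (6,7):dx=-5,dy=-13->C; (6,8):dx=-6,dy=-4->C; (7,8):dx=-1,dy=+9->D
Step 2: C = 11, D = 17, total pairs = 28.
Step 3: tau = (C - D)/(n(n-1)/2) = (11 - 17)/28 = -0.214286.
Step 4: Exact two-sided p-value (enumerate n! = 40320 permutations of y under H0): p = 0.548413.
Step 5: alpha = 0.05. fail to reject H0.

tau_b = -0.2143 (C=11, D=17), p = 0.548413, fail to reject H0.


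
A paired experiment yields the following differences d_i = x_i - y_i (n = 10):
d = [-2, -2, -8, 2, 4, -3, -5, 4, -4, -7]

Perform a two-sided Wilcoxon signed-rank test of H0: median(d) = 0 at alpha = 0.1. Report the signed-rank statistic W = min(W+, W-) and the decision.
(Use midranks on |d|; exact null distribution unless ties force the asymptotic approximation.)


Step 1: Drop any zero differences (none here) and take |d_i|.
|d| = [2, 2, 8, 2, 4, 3, 5, 4, 4, 7]
Step 2: Midrank |d_i| (ties get averaged ranks).
ranks: |2|->2, |2|->2, |8|->10, |2|->2, |4|->6, |3|->4, |5|->8, |4|->6, |4|->6, |7|->9
Step 3: Attach original signs; sum ranks with positive sign and with negative sign.
W+ = 2 + 6 + 6 = 14
W- = 2 + 2 + 10 + 4 + 8 + 6 + 9 = 41
(Check: W+ + W- = 55 should equal n(n+1)/2 = 55.)
Step 4: Test statistic W = min(W+, W-) = 14.
Step 5: Ties in |d|, so use the tie-corrected normal approximation.
        E[W] = n(n+1)/4 = 10*11/4 = 27.5.
        Tie groups: |d|=2 (t=3), |d|=4 (t=3); sum(t^3 - t) = 48.
        Var[W] = n(n+1)(2n+1)/24 - sum(t^3-t)/48 = 2310/24 - 48/48 = 95.25.
        z = (W - E[W]) / sqrt(Var[W]) = (14 - 27.5) / 9.7596 = -1.3833.
        Two-sided p = 2*Phi(z) = 0.166588.
Step 6: alpha = 0.1. fail to reject H0.

W+ = 14, W- = 41, W = min = 14, p = 0.166588, fail to reject H0.


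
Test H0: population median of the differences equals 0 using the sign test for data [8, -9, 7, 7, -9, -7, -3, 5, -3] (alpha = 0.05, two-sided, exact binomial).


Step 1: Discard zero differences. Original n = 9; n_eff = number of nonzero differences = 9.
Nonzero differences (with sign): +8, -9, +7, +7, -9, -7, -3, +5, -3
Step 2: Count signs: positive = 4, negative = 5.
Step 3: Under H0: P(positive) = 0.5, so the number of positives S ~ Bin(9, 0.5).
Step 4: Two-sided exact p-value = sum of Bin(9,0.5) probabilities at or below the observed probability = 1.000000.
Step 5: alpha = 0.05. fail to reject H0.

n_eff = 9, pos = 4, neg = 5, p = 1.000000, fail to reject H0.


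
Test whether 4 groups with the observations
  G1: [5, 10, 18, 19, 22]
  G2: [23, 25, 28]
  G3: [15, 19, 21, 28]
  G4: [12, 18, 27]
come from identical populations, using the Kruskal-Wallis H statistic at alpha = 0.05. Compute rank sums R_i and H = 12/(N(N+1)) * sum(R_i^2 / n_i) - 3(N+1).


Step 1: Combine all N = 15 observations and assign midranks.
sorted (value, group, rank): (5,G1,1), (10,G1,2), (12,G4,3), (15,G3,4), (18,G1,5.5), (18,G4,5.5), (19,G1,7.5), (19,G3,7.5), (21,G3,9), (22,G1,10), (23,G2,11), (25,G2,12), (27,G4,13), (28,G2,14.5), (28,G3,14.5)
Step 2: Sum ranks within each group.
R_1 = 26 (n_1 = 5)
R_2 = 37.5 (n_2 = 3)
R_3 = 35 (n_3 = 4)
R_4 = 21.5 (n_4 = 3)
Step 3: H = 12/(N(N+1)) * sum(R_i^2/n_i) - 3(N+1)
     = 12/(15*16) * (26^2/5 + 37.5^2/3 + 35^2/4 + 21.5^2/3) - 3*16
     = 0.050000 * 1064.28 - 48
     = 5.214167.
Step 4: Ties present; correction factor C = 1 - 18/(15^3 - 15) = 0.994643. Corrected H = 5.214167 / 0.994643 = 5.242250.
Step 5: Under H0, H ~ chi^2(3); p-value = 0.154894.
Step 6: alpha = 0.05. fail to reject H0.

H = 5.2423, df = 3, p = 0.154894, fail to reject H0.


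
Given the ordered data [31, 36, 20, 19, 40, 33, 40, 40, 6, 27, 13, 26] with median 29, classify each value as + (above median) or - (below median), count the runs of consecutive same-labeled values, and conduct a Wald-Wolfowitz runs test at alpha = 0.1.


Step 1: Compute median = 29; label A = above, B = below.
Labels in order: AABBAAAABBBB  (n_A = 6, n_B = 6)
Step 2: Count runs R = 4.
Step 3: Under H0 (random ordering), E[R] = 2*n_A*n_B/(n_A+n_B) + 1 = 2*6*6/12 + 1 = 7.0000.
        Var[R] = 2*n_A*n_B*(2*n_A*n_B - n_A - n_B) / ((n_A+n_B)^2 * (n_A+n_B-1)) = 4320/1584 = 2.7273.
        SD[R] = 1.6514.
Step 4: Continuity-corrected z = (R + 0.5 - E[R]) / SD[R] = (4 + 0.5 - 7.0000) / 1.6514 = -1.5138.
Step 5: Two-sided p-value via normal approximation = 2*(1 - Phi(|z|)) = 0.130070.
Step 6: alpha = 0.1. fail to reject H0.

R = 4, z = -1.5138, p = 0.130070, fail to reject H0.


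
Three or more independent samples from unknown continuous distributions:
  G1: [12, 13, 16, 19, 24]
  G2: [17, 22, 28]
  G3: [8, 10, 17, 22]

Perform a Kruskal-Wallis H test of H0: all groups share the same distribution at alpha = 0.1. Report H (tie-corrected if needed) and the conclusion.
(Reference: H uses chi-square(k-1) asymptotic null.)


Step 1: Combine all N = 12 observations and assign midranks.
sorted (value, group, rank): (8,G3,1), (10,G3,2), (12,G1,3), (13,G1,4), (16,G1,5), (17,G2,6.5), (17,G3,6.5), (19,G1,8), (22,G2,9.5), (22,G3,9.5), (24,G1,11), (28,G2,12)
Step 2: Sum ranks within each group.
R_1 = 31 (n_1 = 5)
R_2 = 28 (n_2 = 3)
R_3 = 19 (n_3 = 4)
Step 3: H = 12/(N(N+1)) * sum(R_i^2/n_i) - 3(N+1)
     = 12/(12*13) * (31^2/5 + 28^2/3 + 19^2/4) - 3*13
     = 0.076923 * 543.783 - 39
     = 2.829487.
Step 4: Ties present; correction factor C = 1 - 12/(12^3 - 12) = 0.993007. Corrected H = 2.829487 / 0.993007 = 2.849413.
Step 5: Under H0, H ~ chi^2(2); p-value = 0.240579.
Step 6: alpha = 0.1. fail to reject H0.

H = 2.8494, df = 2, p = 0.240579, fail to reject H0.


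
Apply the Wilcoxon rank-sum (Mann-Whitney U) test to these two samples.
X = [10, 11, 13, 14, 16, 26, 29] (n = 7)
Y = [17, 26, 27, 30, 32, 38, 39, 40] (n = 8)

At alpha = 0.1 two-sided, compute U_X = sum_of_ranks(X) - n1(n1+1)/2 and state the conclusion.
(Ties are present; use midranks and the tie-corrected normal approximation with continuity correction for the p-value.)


Step 1: Combine and sort all 15 observations; assign midranks.
sorted (value, group): (10,X), (11,X), (13,X), (14,X), (16,X), (17,Y), (26,X), (26,Y), (27,Y), (29,X), (30,Y), (32,Y), (38,Y), (39,Y), (40,Y)
ranks: 10->1, 11->2, 13->3, 14->4, 16->5, 17->6, 26->7.5, 26->7.5, 27->9, 29->10, 30->11, 32->12, 38->13, 39->14, 40->15
Step 2: Rank sum for X: R1 = 1 + 2 + 3 + 4 + 5 + 7.5 + 10 = 32.5.
Step 3: U_X = R1 - n1(n1+1)/2 = 32.5 - 7*8/2 = 32.5 - 28 = 4.5.
       U_Y = n1*n2 - U_X = 56 - 4.5 = 51.5.
Step 4: Ties are present, so use the tie-corrected normal approximation (with continuity correction) for the p-value.
Step 5: p-value = 0.007719; compare to alpha = 0.1. reject H0.

U_X = 4.5, p = 0.007719, reject H0 at alpha = 0.1.


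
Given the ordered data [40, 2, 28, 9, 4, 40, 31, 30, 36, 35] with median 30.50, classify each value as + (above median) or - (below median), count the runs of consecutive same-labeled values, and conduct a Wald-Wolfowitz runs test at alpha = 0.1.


Step 1: Compute median = 30.50; label A = above, B = below.
Labels in order: ABBBBAABAA  (n_A = 5, n_B = 5)
Step 2: Count runs R = 5.
Step 3: Under H0 (random ordering), E[R] = 2*n_A*n_B/(n_A+n_B) + 1 = 2*5*5/10 + 1 = 6.0000.
        Var[R] = 2*n_A*n_B*(2*n_A*n_B - n_A - n_B) / ((n_A+n_B)^2 * (n_A+n_B-1)) = 2000/900 = 2.2222.
        SD[R] = 1.4907.
Step 4: Continuity-corrected z = (R + 0.5 - E[R]) / SD[R] = (5 + 0.5 - 6.0000) / 1.4907 = -0.3354.
Step 5: Two-sided p-value via normal approximation = 2*(1 - Phi(|z|)) = 0.737316.
Step 6: alpha = 0.1. fail to reject H0.

R = 5, z = -0.3354, p = 0.737316, fail to reject H0.


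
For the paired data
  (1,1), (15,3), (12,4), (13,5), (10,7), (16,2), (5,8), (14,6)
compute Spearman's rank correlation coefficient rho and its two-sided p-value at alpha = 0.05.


Step 1: Rank x and y separately (midranks; no ties here).
rank(x): 1->1, 15->7, 12->4, 13->5, 10->3, 16->8, 5->2, 14->6
rank(y): 1->1, 3->3, 4->4, 5->5, 7->7, 2->2, 8->8, 6->6
Step 2: d_i = R_x(i) - R_y(i); compute d_i^2.
  (1-1)^2=0, (7-3)^2=16, (4-4)^2=0, (5-5)^2=0, (3-7)^2=16, (8-2)^2=36, (2-8)^2=36, (6-6)^2=0
sum(d^2) = 104.
Step 3: rho = 1 - 6*104 / (8*(8^2 - 1)) = 1 - 624/504 = -0.238095.
Step 4: Under H0, t = rho * sqrt((n-2)/(1-rho^2)) = -0.6005 ~ t(6).
Step 5: Two-sided p-value from the t-distribution with 6 df = 0.570156.
Step 6: alpha = 0.05. fail to reject H0.

rho = -0.2381, p = 0.570156, fail to reject H0 at alpha = 0.05.


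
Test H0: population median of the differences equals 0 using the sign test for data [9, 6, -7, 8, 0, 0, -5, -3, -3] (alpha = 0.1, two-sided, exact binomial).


Step 1: Discard zero differences. Original n = 9; n_eff = number of nonzero differences = 7.
Nonzero differences (with sign): +9, +6, -7, +8, -5, -3, -3
Step 2: Count signs: positive = 3, negative = 4.
Step 3: Under H0: P(positive) = 0.5, so the number of positives S ~ Bin(7, 0.5).
Step 4: Two-sided exact p-value = sum of Bin(7,0.5) probabilities at or below the observed probability = 1.000000.
Step 5: alpha = 0.1. fail to reject H0.

n_eff = 7, pos = 3, neg = 4, p = 1.000000, fail to reject H0.


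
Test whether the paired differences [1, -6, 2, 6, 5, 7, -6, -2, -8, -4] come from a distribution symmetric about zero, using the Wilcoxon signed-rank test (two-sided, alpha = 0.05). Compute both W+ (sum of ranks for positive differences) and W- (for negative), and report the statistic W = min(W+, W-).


Step 1: Drop any zero differences (none here) and take |d_i|.
|d| = [1, 6, 2, 6, 5, 7, 6, 2, 8, 4]
Step 2: Midrank |d_i| (ties get averaged ranks).
ranks: |1|->1, |6|->7, |2|->2.5, |6|->7, |5|->5, |7|->9, |6|->7, |2|->2.5, |8|->10, |4|->4
Step 3: Attach original signs; sum ranks with positive sign and with negative sign.
W+ = 1 + 2.5 + 7 + 5 + 9 = 24.5
W- = 7 + 7 + 2.5 + 10 + 4 = 30.5
(Check: W+ + W- = 55 should equal n(n+1)/2 = 55.)
Step 4: Test statistic W = min(W+, W-) = 24.5.
Step 5: Ties in |d|, so use the tie-corrected normal approximation.
        E[W] = n(n+1)/4 = 10*11/4 = 27.5.
        Tie groups: |d|=2 (t=2), |d|=6 (t=3); sum(t^3 - t) = 30.
        Var[W] = n(n+1)(2n+1)/24 - sum(t^3-t)/48 = 2310/24 - 30/48 = 95.625.
        z = (W - E[W]) / sqrt(Var[W]) = (24.5 - 27.5) / 9.7788 = -0.3068.
        Two-sided p = 2*Phi(z) = 0.759006.
Step 6: alpha = 0.05. fail to reject H0.

W+ = 24.5, W- = 30.5, W = min = 24.5, p = 0.759006, fail to reject H0.


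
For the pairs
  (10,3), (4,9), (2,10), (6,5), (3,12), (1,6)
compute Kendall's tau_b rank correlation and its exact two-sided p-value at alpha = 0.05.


Step 1: Enumerate the 15 unordered pairs (i,j) with i<j and classify each by sign(x_j-x_i) * sign(y_j-y_i).
  (1,2):dx=-6,dy=+6->D; (1,3):dx=-8,dy=+7->D; (1,4):dx=-4,dy=+2->D; (1,5):dx=-7,dy=+9->D
  (1,6):dx=-9,dy=+3->D; (2,3):dx=-2,dy=+1->D; (2,4):dx=+2,dy=-4->D; (2,5):dx=-1,dy=+3->D
  (2,6):dx=-3,dy=-3->C; (3,4):dx=+4,dy=-5->D; (3,5):dx=+1,dy=+2->C; (3,6):dx=-1,dy=-4->C
  (4,5):dx=-3,dy=+7->D; (4,6):dx=-5,dy=+1->D; (5,6):dx=-2,dy=-6->C
Step 2: C = 4, D = 11, total pairs = 15.
Step 3: tau = (C - D)/(n(n-1)/2) = (4 - 11)/15 = -0.466667.
Step 4: Exact two-sided p-value (enumerate n! = 720 permutations of y under H0): p = 0.272222.
Step 5: alpha = 0.05. fail to reject H0.

tau_b = -0.4667 (C=4, D=11), p = 0.272222, fail to reject H0.


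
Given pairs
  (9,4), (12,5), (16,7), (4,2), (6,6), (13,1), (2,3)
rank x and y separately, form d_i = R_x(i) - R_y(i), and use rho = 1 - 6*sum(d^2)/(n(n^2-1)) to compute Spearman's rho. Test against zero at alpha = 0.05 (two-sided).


Step 1: Rank x and y separately (midranks; no ties here).
rank(x): 9->4, 12->5, 16->7, 4->2, 6->3, 13->6, 2->1
rank(y): 4->4, 5->5, 7->7, 2->2, 6->6, 1->1, 3->3
Step 2: d_i = R_x(i) - R_y(i); compute d_i^2.
  (4-4)^2=0, (5-5)^2=0, (7-7)^2=0, (2-2)^2=0, (3-6)^2=9, (6-1)^2=25, (1-3)^2=4
sum(d^2) = 38.
Step 3: rho = 1 - 6*38 / (7*(7^2 - 1)) = 1 - 228/336 = 0.321429.
Step 4: Under H0, t = rho * sqrt((n-2)/(1-rho^2)) = 0.7590 ~ t(5).
Step 5: Two-sided p-value from the t-distribution with 5 df = 0.482072.
Step 6: alpha = 0.05. fail to reject H0.

rho = 0.3214, p = 0.482072, fail to reject H0 at alpha = 0.05.


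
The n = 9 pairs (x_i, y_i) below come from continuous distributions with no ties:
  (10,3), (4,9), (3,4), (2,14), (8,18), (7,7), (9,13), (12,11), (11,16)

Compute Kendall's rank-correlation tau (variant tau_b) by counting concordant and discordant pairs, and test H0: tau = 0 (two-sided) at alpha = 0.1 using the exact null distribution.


Step 1: Enumerate the 36 unordered pairs (i,j) with i<j and classify each by sign(x_j-x_i) * sign(y_j-y_i).
  (1,2):dx=-6,dy=+6->D; (1,3):dx=-7,dy=+1->D; (1,4):dx=-8,dy=+11->D; (1,5):dx=-2,dy=+15->D
  (1,6):dx=-3,dy=+4->D; (1,7):dx=-1,dy=+10->D; (1,8):dx=+2,dy=+8->C; (1,9):dx=+1,dy=+13->C
  (2,3):dx=-1,dy=-5->C; (2,4):dx=-2,dy=+5->D; (2,5):dx=+4,dy=+9->C; (2,6):dx=+3,dy=-2->D
  (2,7):dx=+5,dy=+4->C; (2,8):dx=+8,dy=+2->C; (2,9):dx=+7,dy=+7->C; (3,4):dx=-1,dy=+10->D
  (3,5):dx=+5,dy=+14->C; (3,6):dx=+4,dy=+3->C; (3,7):dx=+6,dy=+9->C; (3,8):dx=+9,dy=+7->C
  (3,9):dx=+8,dy=+12->C; (4,5):dx=+6,dy=+4->C; (4,6):dx=+5,dy=-7->D; (4,7):dx=+7,dy=-1->D
  (4,8):dx=+10,dy=-3->D; (4,9):dx=+9,dy=+2->C; (5,6):dx=-1,dy=-11->C; (5,7):dx=+1,dy=-5->D
  (5,8):dx=+4,dy=-7->D; (5,9):dx=+3,dy=-2->D; (6,7):dx=+2,dy=+6->C; (6,8):dx=+5,dy=+4->C
  (6,9):dx=+4,dy=+9->C; (7,8):dx=+3,dy=-2->D; (7,9):dx=+2,dy=+3->C; (8,9):dx=-1,dy=+5->D
Step 2: C = 19, D = 17, total pairs = 36.
Step 3: tau = (C - D)/(n(n-1)/2) = (19 - 17)/36 = 0.055556.
Step 4: Exact two-sided p-value (enumerate n! = 362880 permutations of y under H0): p = 0.919455.
Step 5: alpha = 0.1. fail to reject H0.

tau_b = 0.0556 (C=19, D=17), p = 0.919455, fail to reject H0.


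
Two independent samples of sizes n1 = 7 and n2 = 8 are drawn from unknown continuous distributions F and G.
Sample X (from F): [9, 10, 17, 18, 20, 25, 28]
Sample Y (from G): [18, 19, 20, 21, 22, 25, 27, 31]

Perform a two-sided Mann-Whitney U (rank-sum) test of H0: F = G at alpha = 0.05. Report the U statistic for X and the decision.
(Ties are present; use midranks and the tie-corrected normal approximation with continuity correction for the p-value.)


Step 1: Combine and sort all 15 observations; assign midranks.
sorted (value, group): (9,X), (10,X), (17,X), (18,X), (18,Y), (19,Y), (20,X), (20,Y), (21,Y), (22,Y), (25,X), (25,Y), (27,Y), (28,X), (31,Y)
ranks: 9->1, 10->2, 17->3, 18->4.5, 18->4.5, 19->6, 20->7.5, 20->7.5, 21->9, 22->10, 25->11.5, 25->11.5, 27->13, 28->14, 31->15
Step 2: Rank sum for X: R1 = 1 + 2 + 3 + 4.5 + 7.5 + 11.5 + 14 = 43.5.
Step 3: U_X = R1 - n1(n1+1)/2 = 43.5 - 7*8/2 = 43.5 - 28 = 15.5.
       U_Y = n1*n2 - U_X = 56 - 15.5 = 40.5.
Step 4: Ties are present, so use the tie-corrected normal approximation (with continuity correction) for the p-value.
Step 5: p-value = 0.163782; compare to alpha = 0.05. fail to reject H0.

U_X = 15.5, p = 0.163782, fail to reject H0 at alpha = 0.05.


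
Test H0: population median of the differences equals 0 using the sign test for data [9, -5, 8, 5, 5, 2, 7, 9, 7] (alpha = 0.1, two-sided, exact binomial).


Step 1: Discard zero differences. Original n = 9; n_eff = number of nonzero differences = 9.
Nonzero differences (with sign): +9, -5, +8, +5, +5, +2, +7, +9, +7
Step 2: Count signs: positive = 8, negative = 1.
Step 3: Under H0: P(positive) = 0.5, so the number of positives S ~ Bin(9, 0.5).
Step 4: Two-sided exact p-value = sum of Bin(9,0.5) probabilities at or below the observed probability = 0.039062.
Step 5: alpha = 0.1. reject H0.

n_eff = 9, pos = 8, neg = 1, p = 0.039062, reject H0.


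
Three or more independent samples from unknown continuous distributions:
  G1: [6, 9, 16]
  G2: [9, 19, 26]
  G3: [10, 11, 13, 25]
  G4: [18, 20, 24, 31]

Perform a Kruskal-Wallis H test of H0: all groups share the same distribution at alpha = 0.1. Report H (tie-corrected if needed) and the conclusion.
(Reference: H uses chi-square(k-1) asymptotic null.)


Step 1: Combine all N = 14 observations and assign midranks.
sorted (value, group, rank): (6,G1,1), (9,G1,2.5), (9,G2,2.5), (10,G3,4), (11,G3,5), (13,G3,6), (16,G1,7), (18,G4,8), (19,G2,9), (20,G4,10), (24,G4,11), (25,G3,12), (26,G2,13), (31,G4,14)
Step 2: Sum ranks within each group.
R_1 = 10.5 (n_1 = 3)
R_2 = 24.5 (n_2 = 3)
R_3 = 27 (n_3 = 4)
R_4 = 43 (n_4 = 4)
Step 3: H = 12/(N(N+1)) * sum(R_i^2/n_i) - 3(N+1)
     = 12/(14*15) * (10.5^2/3 + 24.5^2/3 + 27^2/4 + 43^2/4) - 3*15
     = 0.057143 * 881.333 - 45
     = 5.361905.
Step 4: Ties present; correction factor C = 1 - 6/(14^3 - 14) = 0.997802. Corrected H = 5.361905 / 0.997802 = 5.373715.
Step 5: Under H0, H ~ chi^2(3); p-value = 0.146390.
Step 6: alpha = 0.1. fail to reject H0.

H = 5.3737, df = 3, p = 0.146390, fail to reject H0.


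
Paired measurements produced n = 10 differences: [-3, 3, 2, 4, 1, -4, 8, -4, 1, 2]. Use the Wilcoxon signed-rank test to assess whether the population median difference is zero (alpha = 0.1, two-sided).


Step 1: Drop any zero differences (none here) and take |d_i|.
|d| = [3, 3, 2, 4, 1, 4, 8, 4, 1, 2]
Step 2: Midrank |d_i| (ties get averaged ranks).
ranks: |3|->5.5, |3|->5.5, |2|->3.5, |4|->8, |1|->1.5, |4|->8, |8|->10, |4|->8, |1|->1.5, |2|->3.5
Step 3: Attach original signs; sum ranks with positive sign and with negative sign.
W+ = 5.5 + 3.5 + 8 + 1.5 + 10 + 1.5 + 3.5 = 33.5
W- = 5.5 + 8 + 8 = 21.5
(Check: W+ + W- = 55 should equal n(n+1)/2 = 55.)
Step 4: Test statistic W = min(W+, W-) = 21.5.
Step 5: Ties in |d|, so use the tie-corrected normal approximation.
        E[W] = n(n+1)/4 = 10*11/4 = 27.5.
        Tie groups: |d|=1 (t=2), |d|=2 (t=2), |d|=3 (t=2), |d|=4 (t=3); sum(t^3 - t) = 42.
        Var[W] = n(n+1)(2n+1)/24 - sum(t^3-t)/48 = 2310/24 - 42/48 = 95.375.
        z = (W - E[W]) / sqrt(Var[W]) = (21.5 - 27.5) / 9.7660 = -0.6144.
        Two-sided p = 2*Phi(z) = 0.538967.
Step 6: alpha = 0.1. fail to reject H0.

W+ = 33.5, W- = 21.5, W = min = 21.5, p = 0.538967, fail to reject H0.


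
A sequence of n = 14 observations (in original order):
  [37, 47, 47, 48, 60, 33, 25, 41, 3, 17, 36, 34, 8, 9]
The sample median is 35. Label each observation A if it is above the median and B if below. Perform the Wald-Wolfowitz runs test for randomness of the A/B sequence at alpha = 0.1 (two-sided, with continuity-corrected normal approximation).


Step 1: Compute median = 35; label A = above, B = below.
Labels in order: AAAAABBABBABBB  (n_A = 7, n_B = 7)
Step 2: Count runs R = 6.
Step 3: Under H0 (random ordering), E[R] = 2*n_A*n_B/(n_A+n_B) + 1 = 2*7*7/14 + 1 = 8.0000.
        Var[R] = 2*n_A*n_B*(2*n_A*n_B - n_A - n_B) / ((n_A+n_B)^2 * (n_A+n_B-1)) = 8232/2548 = 3.2308.
        SD[R] = 1.7974.
Step 4: Continuity-corrected z = (R + 0.5 - E[R]) / SD[R] = (6 + 0.5 - 8.0000) / 1.7974 = -0.8345.
Step 5: Two-sided p-value via normal approximation = 2*(1 - Phi(|z|)) = 0.403986.
Step 6: alpha = 0.1. fail to reject H0.

R = 6, z = -0.8345, p = 0.403986, fail to reject H0.


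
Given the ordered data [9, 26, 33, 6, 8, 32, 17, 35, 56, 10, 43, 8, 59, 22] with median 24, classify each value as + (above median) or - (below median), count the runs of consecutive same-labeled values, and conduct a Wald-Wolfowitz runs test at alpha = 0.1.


Step 1: Compute median = 24; label A = above, B = below.
Labels in order: BAABBABAABABAB  (n_A = 7, n_B = 7)
Step 2: Count runs R = 11.
Step 3: Under H0 (random ordering), E[R] = 2*n_A*n_B/(n_A+n_B) + 1 = 2*7*7/14 + 1 = 8.0000.
        Var[R] = 2*n_A*n_B*(2*n_A*n_B - n_A - n_B) / ((n_A+n_B)^2 * (n_A+n_B-1)) = 8232/2548 = 3.2308.
        SD[R] = 1.7974.
Step 4: Continuity-corrected z = (R - 0.5 - E[R]) / SD[R] = (11 - 0.5 - 8.0000) / 1.7974 = 1.3909.
Step 5: Two-sided p-value via normal approximation = 2*(1 - Phi(|z|)) = 0.164264.
Step 6: alpha = 0.1. fail to reject H0.

R = 11, z = 1.3909, p = 0.164264, fail to reject H0.


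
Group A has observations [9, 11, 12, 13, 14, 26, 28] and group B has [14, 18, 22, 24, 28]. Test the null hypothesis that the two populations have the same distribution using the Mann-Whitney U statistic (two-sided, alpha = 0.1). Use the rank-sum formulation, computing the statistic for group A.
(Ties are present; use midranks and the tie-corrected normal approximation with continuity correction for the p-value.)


Step 1: Combine and sort all 12 observations; assign midranks.
sorted (value, group): (9,X), (11,X), (12,X), (13,X), (14,X), (14,Y), (18,Y), (22,Y), (24,Y), (26,X), (28,X), (28,Y)
ranks: 9->1, 11->2, 12->3, 13->4, 14->5.5, 14->5.5, 18->7, 22->8, 24->9, 26->10, 28->11.5, 28->11.5
Step 2: Rank sum for X: R1 = 1 + 2 + 3 + 4 + 5.5 + 10 + 11.5 = 37.
Step 3: U_X = R1 - n1(n1+1)/2 = 37 - 7*8/2 = 37 - 28 = 9.
       U_Y = n1*n2 - U_X = 35 - 9 = 26.
Step 4: Ties are present, so use the tie-corrected normal approximation (with continuity correction) for the p-value.
Step 5: p-value = 0.192314; compare to alpha = 0.1. fail to reject H0.

U_X = 9, p = 0.192314, fail to reject H0 at alpha = 0.1.


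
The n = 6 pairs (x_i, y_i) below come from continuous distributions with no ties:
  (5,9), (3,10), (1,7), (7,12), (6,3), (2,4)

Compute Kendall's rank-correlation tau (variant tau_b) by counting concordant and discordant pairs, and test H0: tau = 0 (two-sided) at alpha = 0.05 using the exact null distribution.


Step 1: Enumerate the 15 unordered pairs (i,j) with i<j and classify each by sign(x_j-x_i) * sign(y_j-y_i).
  (1,2):dx=-2,dy=+1->D; (1,3):dx=-4,dy=-2->C; (1,4):dx=+2,dy=+3->C; (1,5):dx=+1,dy=-6->D
  (1,6):dx=-3,dy=-5->C; (2,3):dx=-2,dy=-3->C; (2,4):dx=+4,dy=+2->C; (2,5):dx=+3,dy=-7->D
  (2,6):dx=-1,dy=-6->C; (3,4):dx=+6,dy=+5->C; (3,5):dx=+5,dy=-4->D; (3,6):dx=+1,dy=-3->D
  (4,5):dx=-1,dy=-9->C; (4,6):dx=-5,dy=-8->C; (5,6):dx=-4,dy=+1->D
Step 2: C = 9, D = 6, total pairs = 15.
Step 3: tau = (C - D)/(n(n-1)/2) = (9 - 6)/15 = 0.200000.
Step 4: Exact two-sided p-value (enumerate n! = 720 permutations of y under H0): p = 0.719444.
Step 5: alpha = 0.05. fail to reject H0.

tau_b = 0.2000 (C=9, D=6), p = 0.719444, fail to reject H0.


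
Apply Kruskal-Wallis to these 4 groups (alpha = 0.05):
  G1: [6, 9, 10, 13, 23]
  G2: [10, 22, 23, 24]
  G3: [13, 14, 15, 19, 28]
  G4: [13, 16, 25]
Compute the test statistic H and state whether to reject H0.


Step 1: Combine all N = 17 observations and assign midranks.
sorted (value, group, rank): (6,G1,1), (9,G1,2), (10,G1,3.5), (10,G2,3.5), (13,G1,6), (13,G3,6), (13,G4,6), (14,G3,8), (15,G3,9), (16,G4,10), (19,G3,11), (22,G2,12), (23,G1,13.5), (23,G2,13.5), (24,G2,15), (25,G4,16), (28,G3,17)
Step 2: Sum ranks within each group.
R_1 = 26 (n_1 = 5)
R_2 = 44 (n_2 = 4)
R_3 = 51 (n_3 = 5)
R_4 = 32 (n_4 = 3)
Step 3: H = 12/(N(N+1)) * sum(R_i^2/n_i) - 3(N+1)
     = 12/(17*18) * (26^2/5 + 44^2/4 + 51^2/5 + 32^2/3) - 3*18
     = 0.039216 * 1480.73 - 54
     = 4.067974.
Step 4: Ties present; correction factor C = 1 - 36/(17^3 - 17) = 0.992647. Corrected H = 4.067974 / 0.992647 = 4.098107.
Step 5: Under H0, H ~ chi^2(3); p-value = 0.251063.
Step 6: alpha = 0.05. fail to reject H0.

H = 4.0981, df = 3, p = 0.251063, fail to reject H0.


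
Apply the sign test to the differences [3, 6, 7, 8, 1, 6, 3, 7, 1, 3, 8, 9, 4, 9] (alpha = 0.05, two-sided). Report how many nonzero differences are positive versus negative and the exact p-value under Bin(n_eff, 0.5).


Step 1: Discard zero differences. Original n = 14; n_eff = number of nonzero differences = 14.
Nonzero differences (with sign): +3, +6, +7, +8, +1, +6, +3, +7, +1, +3, +8, +9, +4, +9
Step 2: Count signs: positive = 14, negative = 0.
Step 3: Under H0: P(positive) = 0.5, so the number of positives S ~ Bin(14, 0.5).
Step 4: Two-sided exact p-value = sum of Bin(14,0.5) probabilities at or below the observed probability = 0.000122.
Step 5: alpha = 0.05. reject H0.

n_eff = 14, pos = 14, neg = 0, p = 0.000122, reject H0.
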